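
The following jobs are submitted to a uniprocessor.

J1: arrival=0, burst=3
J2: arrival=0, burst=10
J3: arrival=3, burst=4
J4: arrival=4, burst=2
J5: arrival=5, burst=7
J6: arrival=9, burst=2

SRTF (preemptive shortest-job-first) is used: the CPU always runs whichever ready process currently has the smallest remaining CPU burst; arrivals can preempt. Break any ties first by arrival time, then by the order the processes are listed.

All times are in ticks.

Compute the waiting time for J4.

0

Schedule: | J1 0-3 | J3 3-4 | J4 4-6 | J3 6-9 | J6 9-11 | J5 11-18 | J2 18-28 |
Completion: J1=3  J2=28  J3=9  J4=6  J5=18  J6=11
Waiting(J4) = turnaround − burst = 2 − 2 = 0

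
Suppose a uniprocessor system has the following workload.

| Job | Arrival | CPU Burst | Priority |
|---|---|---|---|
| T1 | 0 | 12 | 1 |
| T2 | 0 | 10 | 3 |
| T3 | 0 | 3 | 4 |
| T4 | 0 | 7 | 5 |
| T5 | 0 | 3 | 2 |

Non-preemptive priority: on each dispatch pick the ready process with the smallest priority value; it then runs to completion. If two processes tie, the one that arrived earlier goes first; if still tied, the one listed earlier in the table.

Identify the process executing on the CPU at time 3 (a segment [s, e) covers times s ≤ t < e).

Gantt: | T1 0-12 | T5 12-15 | T2 15-25 | T3 25-28 | T4 28-35 |
Completion: T1=12  T2=25  T3=28  T4=35  T5=15
Turnaround (C−A): T1=12  T2=25  T3=28  T4=35  T5=15

T1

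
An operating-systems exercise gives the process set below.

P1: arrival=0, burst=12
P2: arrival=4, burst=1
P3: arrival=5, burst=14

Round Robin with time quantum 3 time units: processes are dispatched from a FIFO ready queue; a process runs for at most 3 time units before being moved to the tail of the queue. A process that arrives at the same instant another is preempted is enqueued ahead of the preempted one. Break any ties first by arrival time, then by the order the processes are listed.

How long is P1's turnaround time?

19

Schedule: | P1 0-6 | P2 6-7 | P3 7-10 | P1 10-13 | P3 13-16 | P1 16-19 | P3 19-27 |
Completion: P1=19  P2=7  P3=27
Turnaround (C−A): P1=19  P2=3  P3=22
Turnaround(P1) = completion − arrival = 19 − 0 = 19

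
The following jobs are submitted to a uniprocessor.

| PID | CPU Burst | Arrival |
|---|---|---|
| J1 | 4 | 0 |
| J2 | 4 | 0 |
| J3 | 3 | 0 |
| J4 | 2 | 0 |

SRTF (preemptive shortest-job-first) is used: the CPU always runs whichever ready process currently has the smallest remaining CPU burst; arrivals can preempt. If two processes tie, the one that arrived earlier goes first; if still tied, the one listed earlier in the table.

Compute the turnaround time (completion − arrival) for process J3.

5

Timeline: | J4 0-2 | J3 2-5 | J1 5-9 | J2 9-13 |
Completion: J1=9  J2=13  J3=5  J4=2
Turnaround(J3) = completion − arrival = 5 − 0 = 5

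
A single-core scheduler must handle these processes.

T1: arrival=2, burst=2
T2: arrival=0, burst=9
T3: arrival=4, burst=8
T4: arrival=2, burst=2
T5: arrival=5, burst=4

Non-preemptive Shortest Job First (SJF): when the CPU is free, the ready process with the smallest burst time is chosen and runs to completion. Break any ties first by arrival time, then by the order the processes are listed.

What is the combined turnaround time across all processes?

Gantt: | T2 0-9 | T1 9-11 | T4 11-13 | T5 13-17 | T3 17-25 |
Completion: T1=11  T2=9  T3=25  T4=13  T5=17
Turnaround (C−A): T1=9  T2=9  T3=21  T4=11  T5=12
Turnaround = completion − arrival: T1=9, T2=9, T3=21, T4=11, T5=12
Total turnaround = 9 + 9 + 21 + 11 + 12 = 62

62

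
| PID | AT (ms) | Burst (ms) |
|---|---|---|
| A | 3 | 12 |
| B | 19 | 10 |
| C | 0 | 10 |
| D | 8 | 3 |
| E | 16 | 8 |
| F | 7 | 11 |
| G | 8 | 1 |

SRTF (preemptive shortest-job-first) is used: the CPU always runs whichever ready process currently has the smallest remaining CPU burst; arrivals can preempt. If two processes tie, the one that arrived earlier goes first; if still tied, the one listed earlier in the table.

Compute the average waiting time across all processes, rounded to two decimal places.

10.43

Timeline: | C 0-8 | G 8-9 | C 9-11 | D 11-14 | F 14-16 | E 16-24 | F 24-33 | B 33-43 | A 43-55 |
Completion: A=55  B=43  C=11  D=14  E=24  F=33  G=9
Waiting times: A=40, B=14, C=1, D=3, E=0, F=15, G=0
Average waiting = (40+14+1+3+0+15+0) / 7 = 73/7 = 10.43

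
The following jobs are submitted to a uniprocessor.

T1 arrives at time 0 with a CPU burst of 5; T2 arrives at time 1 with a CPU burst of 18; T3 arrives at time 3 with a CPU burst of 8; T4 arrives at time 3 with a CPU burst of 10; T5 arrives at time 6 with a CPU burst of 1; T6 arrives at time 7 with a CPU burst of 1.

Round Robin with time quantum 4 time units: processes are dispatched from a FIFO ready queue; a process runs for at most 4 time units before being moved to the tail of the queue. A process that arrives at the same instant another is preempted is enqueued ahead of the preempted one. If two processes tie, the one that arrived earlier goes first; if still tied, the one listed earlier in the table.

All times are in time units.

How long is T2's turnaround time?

42

Schedule: | T1 0-4 | T2 4-8 | T3 8-12 | T4 12-16 | T1 16-17 | T5 17-18 | T6 18-19 | T2 19-23 | T3 23-27 | T4 27-31 | T2 31-35 | T4 35-37 | T2 37-43 |
Completion: T1=17  T2=43  T3=27  T4=37  T5=18  T6=19
Turnaround (C−A): T1=17  T2=42  T3=24  T4=34  T5=12  T6=12
Turnaround(T2) = completion − arrival = 43 − 1 = 42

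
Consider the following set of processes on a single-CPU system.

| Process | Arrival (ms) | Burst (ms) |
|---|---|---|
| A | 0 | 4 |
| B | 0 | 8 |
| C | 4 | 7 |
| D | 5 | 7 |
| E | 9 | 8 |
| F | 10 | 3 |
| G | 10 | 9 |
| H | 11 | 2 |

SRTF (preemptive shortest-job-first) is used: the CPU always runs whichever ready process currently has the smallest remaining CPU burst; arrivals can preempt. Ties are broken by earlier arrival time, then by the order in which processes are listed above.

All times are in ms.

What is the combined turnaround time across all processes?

Timeline: | A 0-4 | C 4-11 | H 11-13 | F 13-16 | D 16-23 | B 23-31 | E 31-39 | G 39-48 |
Completion: A=4  B=31  C=11  D=23  E=39  F=16  G=48  H=13
Turnaround (C−A): A=4  B=31  C=7  D=18  E=30  F=6  G=38  H=2
Turnaround = completion − arrival: A=4, B=31, C=7, D=18, E=30, F=6, G=38, H=2
Total turnaround = 4 + 31 + 7 + 18 + 30 + 6 + 38 + 2 = 136

136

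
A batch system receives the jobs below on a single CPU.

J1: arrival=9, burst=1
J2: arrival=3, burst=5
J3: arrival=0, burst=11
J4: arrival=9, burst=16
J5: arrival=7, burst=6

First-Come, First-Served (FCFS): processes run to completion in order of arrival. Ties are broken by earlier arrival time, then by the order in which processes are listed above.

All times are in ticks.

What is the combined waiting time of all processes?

44

Gantt: | J3 0-11 | J2 11-16 | J5 16-22 | J1 22-23 | J4 23-39 |
Completion: J1=23  J2=16  J3=11  J4=39  J5=22
Waiting = turnaround − burst: J1=13, J2=8, J3=0, J4=14, J5=9
Total waiting = 13 + 8 + 0 + 14 + 9 = 44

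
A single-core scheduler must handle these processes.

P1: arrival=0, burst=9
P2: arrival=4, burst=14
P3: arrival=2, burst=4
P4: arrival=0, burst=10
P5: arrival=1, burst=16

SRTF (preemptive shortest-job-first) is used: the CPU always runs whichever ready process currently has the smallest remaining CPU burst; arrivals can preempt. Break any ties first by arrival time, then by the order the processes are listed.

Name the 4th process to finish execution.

P2

Schedule: | P1 0-2 | P3 2-6 | P1 6-13 | P4 13-23 | P2 23-37 | P5 37-53 |
Completion: P1=13  P2=37  P3=6  P4=23  P5=53
Turnaround (C−A): P1=13  P2=33  P3=4  P4=23  P5=52
Finish order: P3 → P1 → P4 → P2 → P5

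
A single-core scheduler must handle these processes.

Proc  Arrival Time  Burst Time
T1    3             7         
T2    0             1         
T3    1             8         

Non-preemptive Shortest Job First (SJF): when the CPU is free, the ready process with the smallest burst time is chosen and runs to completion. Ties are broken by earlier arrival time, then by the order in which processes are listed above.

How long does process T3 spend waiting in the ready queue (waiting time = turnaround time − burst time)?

Schedule: | T2 0-1 | T3 1-9 | T1 9-16 |
Completion: T1=16  T2=1  T3=9
Waiting(T3) = turnaround − burst = 8 − 8 = 0

0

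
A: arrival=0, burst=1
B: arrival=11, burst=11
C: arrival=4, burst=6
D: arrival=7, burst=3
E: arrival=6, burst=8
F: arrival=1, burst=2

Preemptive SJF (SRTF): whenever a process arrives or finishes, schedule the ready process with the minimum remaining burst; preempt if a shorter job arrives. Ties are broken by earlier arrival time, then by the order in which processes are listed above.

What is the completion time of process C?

10

Timeline: | A 0-1 | F 1-3 | idle 3-4 | C 4-10 | D 10-13 | E 13-21 | B 21-32 |
Completion: A=1  B=32  C=10  D=13  E=21  F=3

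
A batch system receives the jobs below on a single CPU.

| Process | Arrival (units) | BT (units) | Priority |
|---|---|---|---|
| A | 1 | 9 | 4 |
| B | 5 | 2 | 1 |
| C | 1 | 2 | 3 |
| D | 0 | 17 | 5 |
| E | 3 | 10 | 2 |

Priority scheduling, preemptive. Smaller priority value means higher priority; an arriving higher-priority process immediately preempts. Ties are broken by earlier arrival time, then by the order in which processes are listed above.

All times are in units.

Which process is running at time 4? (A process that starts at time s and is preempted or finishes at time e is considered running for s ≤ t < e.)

E

Schedule: | D 0-1 | C 1-3 | E 3-5 | B 5-7 | E 7-15 | A 15-24 | D 24-40 |
Completion: A=24  B=7  C=3  D=40  E=15
Turnaround (C−A): A=23  B=2  C=2  D=40  E=12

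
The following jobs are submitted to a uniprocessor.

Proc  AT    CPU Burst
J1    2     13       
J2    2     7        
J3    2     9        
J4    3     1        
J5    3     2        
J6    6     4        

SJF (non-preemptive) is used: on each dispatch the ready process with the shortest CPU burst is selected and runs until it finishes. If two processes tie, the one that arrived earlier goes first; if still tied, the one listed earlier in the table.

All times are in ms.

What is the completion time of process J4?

Timeline: | idle 0-2 | J2 2-9 | J4 9-10 | J5 10-12 | J6 12-16 | J3 16-25 | J1 25-38 |
Completion: J1=38  J2=9  J3=25  J4=10  J5=12  J6=16
Turnaround (C−A): J1=36  J2=7  J3=23  J4=7  J5=9  J6=10

10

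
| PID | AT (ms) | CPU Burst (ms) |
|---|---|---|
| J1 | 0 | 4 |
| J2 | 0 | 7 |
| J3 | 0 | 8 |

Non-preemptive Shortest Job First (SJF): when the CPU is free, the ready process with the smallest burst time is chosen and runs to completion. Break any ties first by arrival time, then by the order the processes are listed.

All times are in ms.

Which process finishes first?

Gantt: | J1 0-4 | J2 4-11 | J3 11-19 |
Completion: J1=4  J2=11  J3=19
Finish order: J1 → J2 → J3

J1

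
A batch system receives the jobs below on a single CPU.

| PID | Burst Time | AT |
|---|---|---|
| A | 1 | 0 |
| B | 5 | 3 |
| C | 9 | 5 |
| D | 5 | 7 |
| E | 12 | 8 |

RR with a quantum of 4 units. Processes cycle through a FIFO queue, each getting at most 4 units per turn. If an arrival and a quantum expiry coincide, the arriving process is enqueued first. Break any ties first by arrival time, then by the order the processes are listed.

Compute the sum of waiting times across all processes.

Gantt: | A 0-1 | idle 1-3 | B 3-7 | C 7-11 | D 11-15 | B 15-16 | E 16-20 | C 20-24 | D 24-25 | E 25-29 | C 29-30 | E 30-34 |
Completion: A=1  B=16  C=30  D=25  E=34
Turnaround (C−A): A=1  B=13  C=25  D=18  E=26
Waiting = turnaround − burst: A=0, B=8, C=16, D=13, E=14
Total waiting = 0 + 8 + 16 + 13 + 14 = 51

51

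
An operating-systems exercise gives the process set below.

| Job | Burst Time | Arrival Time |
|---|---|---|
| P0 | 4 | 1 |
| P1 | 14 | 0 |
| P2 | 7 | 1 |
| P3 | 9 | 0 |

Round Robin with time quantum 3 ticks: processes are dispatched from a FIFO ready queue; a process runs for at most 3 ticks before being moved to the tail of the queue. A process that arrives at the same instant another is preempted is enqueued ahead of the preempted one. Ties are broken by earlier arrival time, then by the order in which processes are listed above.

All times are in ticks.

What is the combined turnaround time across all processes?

108

Timeline: | P1 0-3 | P3 3-6 | P0 6-9 | P2 9-12 | P1 12-15 | P3 15-18 | P0 18-19 | P2 19-22 | P1 22-25 | P3 25-28 | P2 28-29 | P1 29-34 |
Completion: P0=19  P1=34  P2=29  P3=28
Turnaround = completion − arrival: P0=18, P1=34, P2=28, P3=28
Total turnaround = 18 + 34 + 28 + 28 = 108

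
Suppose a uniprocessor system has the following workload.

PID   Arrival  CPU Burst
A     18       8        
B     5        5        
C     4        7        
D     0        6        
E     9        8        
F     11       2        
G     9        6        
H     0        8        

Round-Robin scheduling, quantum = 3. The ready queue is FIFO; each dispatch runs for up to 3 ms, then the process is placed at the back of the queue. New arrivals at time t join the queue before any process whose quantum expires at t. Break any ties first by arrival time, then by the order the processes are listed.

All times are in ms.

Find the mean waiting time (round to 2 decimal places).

Gantt: | D 0-3 | H 3-6 | D 6-9 | C 9-12 | B 12-15 | H 15-18 | E 18-21 | G 21-24 | F 24-26 | C 26-29 | B 29-31 | A 31-34 | H 34-36 | E 36-39 | G 39-42 | C 42-43 | A 43-46 | E 46-48 | A 48-50 |
Completion: A=50  B=31  C=43  D=9  E=48  F=26  G=42  H=36
Turnaround (C−A): A=32  B=26  C=39  D=9  E=39  F=15  G=33  H=36
Waiting times: A=24, B=21, C=32, D=3, E=31, F=13, G=27, H=28
Average waiting = (24+21+32+3+31+13+27+28) / 8 = 179/8 = 22.38

22.38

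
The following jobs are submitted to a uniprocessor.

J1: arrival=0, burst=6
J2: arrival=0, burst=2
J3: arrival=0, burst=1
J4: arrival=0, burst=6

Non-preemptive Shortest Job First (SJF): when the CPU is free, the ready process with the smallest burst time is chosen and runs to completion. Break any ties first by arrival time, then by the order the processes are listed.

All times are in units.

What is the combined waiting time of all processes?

13

Schedule: | J3 0-1 | J2 1-3 | J1 3-9 | J4 9-15 |
Completion: J1=9  J2=3  J3=1  J4=15
Turnaround (C−A): J1=9  J2=3  J3=1  J4=15
Waiting = turnaround − burst: J1=3, J2=1, J3=0, J4=9
Total waiting = 3 + 1 + 0 + 9 = 13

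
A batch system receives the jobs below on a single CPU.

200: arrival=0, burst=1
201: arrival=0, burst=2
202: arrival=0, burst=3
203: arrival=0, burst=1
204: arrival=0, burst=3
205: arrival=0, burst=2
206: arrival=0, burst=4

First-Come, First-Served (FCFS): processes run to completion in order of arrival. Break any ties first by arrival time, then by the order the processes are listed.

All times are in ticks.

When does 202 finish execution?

6

Timeline: | 200 0-1 | 201 1-3 | 202 3-6 | 203 6-7 | 204 7-10 | 205 10-12 | 206 12-16 |
Completion: 200=1  201=3  202=6  203=7  204=10  205=12  206=16
Turnaround (C−A): 200=1  201=3  202=6  203=7  204=10  205=12  206=16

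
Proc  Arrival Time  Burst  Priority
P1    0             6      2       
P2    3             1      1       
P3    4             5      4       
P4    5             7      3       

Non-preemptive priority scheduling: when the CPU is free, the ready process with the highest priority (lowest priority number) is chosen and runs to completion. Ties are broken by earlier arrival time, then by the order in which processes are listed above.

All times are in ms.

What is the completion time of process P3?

19

Gantt: | P1 0-6 | P2 6-7 | P4 7-14 | P3 14-19 |
Completion: P1=6  P2=7  P3=19  P4=14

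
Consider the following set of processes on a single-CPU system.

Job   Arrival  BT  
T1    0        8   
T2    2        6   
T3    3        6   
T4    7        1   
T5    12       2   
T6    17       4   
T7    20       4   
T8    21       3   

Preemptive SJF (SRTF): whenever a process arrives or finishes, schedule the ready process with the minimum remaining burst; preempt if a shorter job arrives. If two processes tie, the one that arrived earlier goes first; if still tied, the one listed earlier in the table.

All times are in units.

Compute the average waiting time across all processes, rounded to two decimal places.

Gantt: | T1 0-8 | T4 8-9 | T2 9-12 | T5 12-14 | T2 14-17 | T6 17-21 | T8 21-24 | T7 24-28 | T3 28-34 |
Completion: T1=8  T2=17  T3=34  T4=9  T5=14  T6=21  T7=28  T8=24
Turnaround (C−A): T1=8  T2=15  T3=31  T4=2  T5=2  T6=4  T7=8  T8=3
Waiting times: T1=0, T2=9, T3=25, T4=1, T5=0, T6=0, T7=4, T8=0
Average waiting = (0+9+25+1+0+0+4+0) / 8 = 39/8 = 4.88

4.88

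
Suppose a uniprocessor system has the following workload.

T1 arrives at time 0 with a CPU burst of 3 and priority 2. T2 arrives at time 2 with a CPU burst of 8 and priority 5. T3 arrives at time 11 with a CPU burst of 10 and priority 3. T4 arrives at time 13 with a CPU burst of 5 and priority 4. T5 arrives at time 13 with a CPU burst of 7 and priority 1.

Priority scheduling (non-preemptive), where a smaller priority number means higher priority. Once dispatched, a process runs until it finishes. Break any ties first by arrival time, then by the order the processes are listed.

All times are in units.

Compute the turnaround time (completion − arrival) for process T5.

Schedule: | T1 0-3 | T2 3-11 | T3 11-21 | T5 21-28 | T4 28-33 |
Completion: T1=3  T2=11  T3=21  T4=33  T5=28
Turnaround (C−A): T1=3  T2=9  T3=10  T4=20  T5=15
Turnaround(T5) = completion − arrival = 28 − 13 = 15

15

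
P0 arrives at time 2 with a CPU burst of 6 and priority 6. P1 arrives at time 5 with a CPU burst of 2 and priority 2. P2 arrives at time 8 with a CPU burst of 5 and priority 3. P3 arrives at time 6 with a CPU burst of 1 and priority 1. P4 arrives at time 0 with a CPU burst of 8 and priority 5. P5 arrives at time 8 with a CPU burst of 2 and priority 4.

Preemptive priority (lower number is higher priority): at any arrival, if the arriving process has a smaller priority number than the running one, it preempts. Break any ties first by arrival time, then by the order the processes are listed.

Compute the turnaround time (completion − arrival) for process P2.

5

Timeline: | P4 0-5 | P1 5-6 | P3 6-7 | P1 7-8 | P2 8-13 | P5 13-15 | P4 15-18 | P0 18-24 |
Completion: P0=24  P1=8  P2=13  P3=7  P4=18  P5=15
Turnaround (C−A): P0=22  P1=3  P2=5  P3=1  P4=18  P5=7
Turnaround(P2) = completion − arrival = 13 − 8 = 5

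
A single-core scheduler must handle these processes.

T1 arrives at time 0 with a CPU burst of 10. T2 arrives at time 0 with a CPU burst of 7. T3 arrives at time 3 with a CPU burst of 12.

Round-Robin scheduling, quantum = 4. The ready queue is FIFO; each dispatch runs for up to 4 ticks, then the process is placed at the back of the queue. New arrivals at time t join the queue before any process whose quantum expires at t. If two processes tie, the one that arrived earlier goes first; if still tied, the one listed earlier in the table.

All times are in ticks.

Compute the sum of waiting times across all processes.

Gantt: | T1 0-4 | T2 4-8 | T3 8-12 | T1 12-16 | T2 16-19 | T3 19-23 | T1 23-25 | T3 25-29 |
Completion: T1=25  T2=19  T3=29
Turnaround (C−A): T1=25  T2=19  T3=26
Waiting = turnaround − burst: T1=15, T2=12, T3=14
Total waiting = 15 + 12 + 14 = 41

41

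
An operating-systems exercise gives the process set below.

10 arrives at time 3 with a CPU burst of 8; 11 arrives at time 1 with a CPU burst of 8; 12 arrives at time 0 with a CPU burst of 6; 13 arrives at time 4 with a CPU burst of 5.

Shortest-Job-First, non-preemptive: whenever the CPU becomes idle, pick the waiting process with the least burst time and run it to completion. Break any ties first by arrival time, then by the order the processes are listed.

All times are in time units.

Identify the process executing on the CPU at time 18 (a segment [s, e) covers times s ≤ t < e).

Timeline: | 12 0-6 | 13 6-11 | 11 11-19 | 10 19-27 |
Completion: 10=27  11=19  12=6  13=11
Turnaround (C−A): 10=24  11=18  12=6  13=7

11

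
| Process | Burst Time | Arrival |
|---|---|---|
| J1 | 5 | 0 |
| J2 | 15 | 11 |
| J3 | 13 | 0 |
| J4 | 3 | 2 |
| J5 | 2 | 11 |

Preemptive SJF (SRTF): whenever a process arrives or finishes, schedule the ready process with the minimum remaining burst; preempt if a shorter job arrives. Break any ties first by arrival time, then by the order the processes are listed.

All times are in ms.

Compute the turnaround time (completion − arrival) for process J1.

Timeline: | J1 0-5 | J4 5-8 | J3 8-11 | J5 11-13 | J3 13-23 | J2 23-38 |
Completion: J1=5  J2=38  J3=23  J4=8  J5=13
Turnaround(J1) = completion − arrival = 5 − 0 = 5

5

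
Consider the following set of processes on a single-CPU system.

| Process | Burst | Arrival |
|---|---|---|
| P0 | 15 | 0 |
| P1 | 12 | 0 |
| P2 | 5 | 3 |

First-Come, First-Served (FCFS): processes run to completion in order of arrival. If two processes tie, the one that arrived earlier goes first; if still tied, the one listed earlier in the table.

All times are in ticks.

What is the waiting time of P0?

0

Timeline: | P0 0-15 | P1 15-27 | P2 27-32 |
Completion: P0=15  P1=27  P2=32
Waiting(P0) = turnaround − burst = 15 − 15 = 0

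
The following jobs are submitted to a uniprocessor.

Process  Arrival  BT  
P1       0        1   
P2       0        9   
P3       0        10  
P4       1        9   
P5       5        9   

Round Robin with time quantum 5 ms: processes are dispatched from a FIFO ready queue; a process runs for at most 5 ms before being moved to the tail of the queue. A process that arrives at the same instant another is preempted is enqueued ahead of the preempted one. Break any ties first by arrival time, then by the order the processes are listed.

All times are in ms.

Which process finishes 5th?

P5

Timeline: | P1 0-1 | P2 1-6 | P3 6-11 | P4 11-16 | P5 16-21 | P2 21-25 | P3 25-30 | P4 30-34 | P5 34-38 |
Completion: P1=1  P2=25  P3=30  P4=34  P5=38
Finish order: P1 → P2 → P3 → P4 → P5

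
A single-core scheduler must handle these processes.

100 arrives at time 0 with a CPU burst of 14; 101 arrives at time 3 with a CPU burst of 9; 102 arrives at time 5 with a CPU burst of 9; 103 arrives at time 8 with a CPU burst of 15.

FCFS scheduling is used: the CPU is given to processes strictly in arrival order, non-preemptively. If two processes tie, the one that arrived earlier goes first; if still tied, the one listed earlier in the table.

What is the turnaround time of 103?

Schedule: | 100 0-14 | 101 14-23 | 102 23-32 | 103 32-47 |
Completion: 100=14  101=23  102=32  103=47
Turnaround(103) = completion − arrival = 47 − 8 = 39

39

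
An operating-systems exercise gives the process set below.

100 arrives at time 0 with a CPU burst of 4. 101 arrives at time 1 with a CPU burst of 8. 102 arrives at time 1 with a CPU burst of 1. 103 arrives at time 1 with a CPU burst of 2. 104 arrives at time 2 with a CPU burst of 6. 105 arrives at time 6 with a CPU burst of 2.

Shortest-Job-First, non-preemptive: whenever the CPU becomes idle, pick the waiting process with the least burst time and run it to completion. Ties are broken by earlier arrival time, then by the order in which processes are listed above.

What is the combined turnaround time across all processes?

52

Timeline: | 100 0-4 | 102 4-5 | 103 5-7 | 105 7-9 | 104 9-15 | 101 15-23 |
Completion: 100=4  101=23  102=5  103=7  104=15  105=9
Turnaround (C−A): 100=4  101=22  102=4  103=6  104=13  105=3
Turnaround = completion − arrival: 100=4, 101=22, 102=4, 103=6, 104=13, 105=3
Total turnaround = 4 + 22 + 4 + 6 + 13 + 3 = 52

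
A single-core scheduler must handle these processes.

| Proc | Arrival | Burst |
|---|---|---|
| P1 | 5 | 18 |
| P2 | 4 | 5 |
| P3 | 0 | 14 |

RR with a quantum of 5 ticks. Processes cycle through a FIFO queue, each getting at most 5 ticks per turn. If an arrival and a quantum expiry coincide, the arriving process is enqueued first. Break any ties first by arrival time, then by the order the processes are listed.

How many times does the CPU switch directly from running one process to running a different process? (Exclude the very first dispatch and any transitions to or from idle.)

Gantt: | P3 0-5 | P2 5-10 | P1 10-15 | P3 15-20 | P1 20-25 | P3 25-29 | P1 29-37 |
Completion: P1=37  P2=10  P3=29

6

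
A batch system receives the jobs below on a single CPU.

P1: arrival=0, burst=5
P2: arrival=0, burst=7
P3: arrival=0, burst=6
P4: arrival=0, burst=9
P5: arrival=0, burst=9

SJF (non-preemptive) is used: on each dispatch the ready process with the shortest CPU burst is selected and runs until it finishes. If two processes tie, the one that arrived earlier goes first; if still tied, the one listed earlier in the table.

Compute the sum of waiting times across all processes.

Gantt: | P1 0-5 | P3 5-11 | P2 11-18 | P4 18-27 | P5 27-36 |
Completion: P1=5  P2=18  P3=11  P4=27  P5=36
Waiting = turnaround − burst: P1=0, P2=11, P3=5, P4=18, P5=27
Total waiting = 0 + 11 + 5 + 18 + 27 = 61

61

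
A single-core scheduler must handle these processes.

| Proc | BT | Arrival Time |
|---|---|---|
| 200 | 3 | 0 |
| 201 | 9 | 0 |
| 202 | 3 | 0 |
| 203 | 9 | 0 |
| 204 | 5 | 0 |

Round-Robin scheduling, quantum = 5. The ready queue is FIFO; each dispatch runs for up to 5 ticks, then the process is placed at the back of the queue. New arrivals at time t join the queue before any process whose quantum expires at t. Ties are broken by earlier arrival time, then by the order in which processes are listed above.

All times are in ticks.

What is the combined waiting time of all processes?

Timeline: | 200 0-3 | 201 3-8 | 202 8-11 | 203 11-16 | 204 16-21 | 201 21-25 | 203 25-29 |
Completion: 200=3  201=25  202=11  203=29  204=21
Turnaround (C−A): 200=3  201=25  202=11  203=29  204=21
Waiting = turnaround − burst: 200=0, 201=16, 202=8, 203=20, 204=16
Total waiting = 0 + 16 + 8 + 20 + 16 = 60

60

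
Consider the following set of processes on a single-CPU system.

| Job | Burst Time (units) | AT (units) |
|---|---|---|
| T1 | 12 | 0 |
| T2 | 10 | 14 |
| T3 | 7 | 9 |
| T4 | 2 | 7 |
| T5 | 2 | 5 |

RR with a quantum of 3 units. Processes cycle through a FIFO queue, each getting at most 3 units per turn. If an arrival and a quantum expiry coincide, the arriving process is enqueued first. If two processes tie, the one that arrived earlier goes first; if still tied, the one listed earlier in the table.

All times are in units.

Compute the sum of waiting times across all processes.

Timeline: | T1 0-6 | T5 6-8 | T1 8-11 | T4 11-13 | T3 13-16 | T1 16-19 | T2 19-22 | T3 22-25 | T2 25-28 | T3 28-29 | T2 29-33 |
Completion: T1=19  T2=33  T3=29  T4=13  T5=8
Turnaround (C−A): T1=19  T2=19  T3=20  T4=6  T5=3
Waiting = turnaround − burst: T1=7, T2=9, T3=13, T4=4, T5=1
Total waiting = 7 + 9 + 13 + 4 + 1 = 34

34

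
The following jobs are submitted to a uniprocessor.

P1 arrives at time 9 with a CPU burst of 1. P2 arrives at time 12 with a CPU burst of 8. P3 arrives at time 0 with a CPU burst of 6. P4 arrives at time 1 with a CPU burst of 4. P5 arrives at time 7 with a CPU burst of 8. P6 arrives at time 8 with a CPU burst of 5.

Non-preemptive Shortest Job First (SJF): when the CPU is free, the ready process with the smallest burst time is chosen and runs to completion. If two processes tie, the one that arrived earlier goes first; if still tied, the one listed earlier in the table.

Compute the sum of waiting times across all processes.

30

Timeline: | P3 0-6 | P4 6-10 | P1 10-11 | P6 11-16 | P5 16-24 | P2 24-32 |
Completion: P1=11  P2=32  P3=6  P4=10  P5=24  P6=16
Turnaround (C−A): P1=2  P2=20  P3=6  P4=9  P5=17  P6=8
Waiting = turnaround − burst: P1=1, P2=12, P3=0, P4=5, P5=9, P6=3
Total waiting = 1 + 12 + 0 + 5 + 9 + 3 = 30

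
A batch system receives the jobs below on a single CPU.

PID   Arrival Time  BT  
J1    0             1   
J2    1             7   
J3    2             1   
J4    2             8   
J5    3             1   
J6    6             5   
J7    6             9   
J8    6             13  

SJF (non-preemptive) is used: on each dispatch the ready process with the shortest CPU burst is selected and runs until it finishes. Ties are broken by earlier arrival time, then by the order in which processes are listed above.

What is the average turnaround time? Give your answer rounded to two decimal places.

Schedule: | J1 0-1 | J2 1-8 | J3 8-9 | J5 9-10 | J6 10-15 | J4 15-23 | J7 23-32 | J8 32-45 |
Completion: J1=1  J2=8  J3=9  J4=23  J5=10  J6=15  J7=32  J8=45
Turnaround times: J1=1, J2=7, J3=7, J4=21, J5=7, J6=9, J7=26, J8=39
Average turnaround = (1+7+7+21+7+9+26+39) / 8 = 117/8 = 14.63

14.63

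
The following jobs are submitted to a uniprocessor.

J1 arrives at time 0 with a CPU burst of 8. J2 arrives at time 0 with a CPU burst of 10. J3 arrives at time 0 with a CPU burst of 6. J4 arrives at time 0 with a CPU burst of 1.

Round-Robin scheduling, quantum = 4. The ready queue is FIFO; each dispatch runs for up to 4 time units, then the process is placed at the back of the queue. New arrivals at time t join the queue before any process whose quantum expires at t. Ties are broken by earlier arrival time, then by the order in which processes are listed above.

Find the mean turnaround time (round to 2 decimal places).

19.50

Schedule: | J1 0-4 | J2 4-8 | J3 8-12 | J4 12-13 | J1 13-17 | J2 17-21 | J3 21-23 | J2 23-25 |
Completion: J1=17  J2=25  J3=23  J4=13
Turnaround (C−A): J1=17  J2=25  J3=23  J4=13
Turnaround times: J1=17, J2=25, J3=23, J4=13
Average turnaround = (17+25+23+13) / 4 = 78/4 = 19.50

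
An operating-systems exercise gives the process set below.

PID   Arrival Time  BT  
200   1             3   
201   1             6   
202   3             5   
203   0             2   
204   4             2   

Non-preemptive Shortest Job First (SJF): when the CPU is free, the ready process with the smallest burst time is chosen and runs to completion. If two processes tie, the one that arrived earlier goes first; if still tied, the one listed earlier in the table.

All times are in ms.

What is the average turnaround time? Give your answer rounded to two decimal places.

Timeline: | 203 0-2 | 200 2-5 | 204 5-7 | 202 7-12 | 201 12-18 |
Completion: 200=5  201=18  202=12  203=2  204=7
Turnaround times: 200=4, 201=17, 202=9, 203=2, 204=3
Average turnaround = (4+17+9+2+3) / 5 = 35/5 = 7.00

7.00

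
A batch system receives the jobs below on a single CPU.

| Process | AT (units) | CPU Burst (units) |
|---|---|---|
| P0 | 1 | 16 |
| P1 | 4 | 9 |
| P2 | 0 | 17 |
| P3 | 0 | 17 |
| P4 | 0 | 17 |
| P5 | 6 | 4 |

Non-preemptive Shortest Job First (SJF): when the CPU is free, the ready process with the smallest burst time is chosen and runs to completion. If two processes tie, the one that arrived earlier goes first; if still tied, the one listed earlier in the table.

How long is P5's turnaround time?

Schedule: | P2 0-17 | P5 17-21 | P1 21-30 | P0 30-46 | P3 46-63 | P4 63-80 |
Completion: P0=46  P1=30  P2=17  P3=63  P4=80  P5=21
Turnaround (C−A): P0=45  P1=26  P2=17  P3=63  P4=80  P5=15
Turnaround(P5) = completion − arrival = 21 − 6 = 15

15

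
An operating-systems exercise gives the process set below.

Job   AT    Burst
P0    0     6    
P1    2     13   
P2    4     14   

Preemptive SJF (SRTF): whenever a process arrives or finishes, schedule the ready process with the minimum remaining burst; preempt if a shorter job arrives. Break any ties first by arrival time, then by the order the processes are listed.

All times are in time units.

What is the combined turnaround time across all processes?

52

Timeline: | P0 0-6 | P1 6-19 | P2 19-33 |
Completion: P0=6  P1=19  P2=33
Turnaround = completion − arrival: P0=6, P1=17, P2=29
Total turnaround = 6 + 17 + 29 = 52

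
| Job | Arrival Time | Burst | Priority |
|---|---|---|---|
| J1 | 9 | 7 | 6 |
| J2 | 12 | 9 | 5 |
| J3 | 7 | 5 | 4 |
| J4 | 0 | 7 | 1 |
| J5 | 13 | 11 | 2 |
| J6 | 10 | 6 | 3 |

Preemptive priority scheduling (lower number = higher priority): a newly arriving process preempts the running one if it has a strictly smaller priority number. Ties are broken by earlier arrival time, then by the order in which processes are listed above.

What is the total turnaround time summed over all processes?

119

Timeline: | J4 0-7 | J3 7-10 | J6 10-13 | J5 13-24 | J6 24-27 | J3 27-29 | J2 29-38 | J1 38-45 |
Completion: J1=45  J2=38  J3=29  J4=7  J5=24  J6=27
Turnaround = completion − arrival: J1=36, J2=26, J3=22, J4=7, J5=11, J6=17
Total turnaround = 36 + 26 + 22 + 7 + 11 + 17 = 119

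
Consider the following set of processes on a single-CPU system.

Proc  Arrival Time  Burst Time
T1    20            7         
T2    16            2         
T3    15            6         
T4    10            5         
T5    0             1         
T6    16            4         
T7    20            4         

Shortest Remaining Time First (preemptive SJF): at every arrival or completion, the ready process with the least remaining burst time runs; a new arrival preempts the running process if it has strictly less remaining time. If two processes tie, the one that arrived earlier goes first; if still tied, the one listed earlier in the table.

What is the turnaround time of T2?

Timeline: | T5 0-1 | idle 1-10 | T4 10-15 | T3 15-16 | T2 16-18 | T6 18-22 | T7 22-26 | T3 26-31 | T1 31-38 |
Completion: T1=38  T2=18  T3=31  T4=15  T5=1  T6=22  T7=26
Turnaround(T2) = completion − arrival = 18 − 16 = 2

2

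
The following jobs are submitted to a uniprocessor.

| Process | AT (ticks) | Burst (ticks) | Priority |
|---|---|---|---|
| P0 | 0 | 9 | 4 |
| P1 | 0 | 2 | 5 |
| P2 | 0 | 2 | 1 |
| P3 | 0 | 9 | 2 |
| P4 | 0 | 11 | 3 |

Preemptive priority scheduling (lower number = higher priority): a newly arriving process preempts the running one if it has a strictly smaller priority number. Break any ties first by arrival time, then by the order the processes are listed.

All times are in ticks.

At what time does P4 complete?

Gantt: | P2 0-2 | P3 2-11 | P4 11-22 | P0 22-31 | P1 31-33 |
Completion: P0=31  P1=33  P2=2  P3=11  P4=22
Turnaround (C−A): P0=31  P1=33  P2=2  P3=11  P4=22

22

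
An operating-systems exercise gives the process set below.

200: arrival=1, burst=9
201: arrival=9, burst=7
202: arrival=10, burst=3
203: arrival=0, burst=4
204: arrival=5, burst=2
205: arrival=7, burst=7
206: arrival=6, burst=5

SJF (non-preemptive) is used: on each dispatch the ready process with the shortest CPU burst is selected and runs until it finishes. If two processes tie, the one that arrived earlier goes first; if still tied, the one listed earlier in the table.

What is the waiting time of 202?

5

Schedule: | 203 0-4 | 200 4-13 | 204 13-15 | 202 15-18 | 206 18-23 | 205 23-30 | 201 30-37 |
Completion: 200=13  201=37  202=18  203=4  204=15  205=30  206=23
Turnaround (C−A): 200=12  201=28  202=8  203=4  204=10  205=23  206=17
Waiting(202) = turnaround − burst = 8 − 3 = 5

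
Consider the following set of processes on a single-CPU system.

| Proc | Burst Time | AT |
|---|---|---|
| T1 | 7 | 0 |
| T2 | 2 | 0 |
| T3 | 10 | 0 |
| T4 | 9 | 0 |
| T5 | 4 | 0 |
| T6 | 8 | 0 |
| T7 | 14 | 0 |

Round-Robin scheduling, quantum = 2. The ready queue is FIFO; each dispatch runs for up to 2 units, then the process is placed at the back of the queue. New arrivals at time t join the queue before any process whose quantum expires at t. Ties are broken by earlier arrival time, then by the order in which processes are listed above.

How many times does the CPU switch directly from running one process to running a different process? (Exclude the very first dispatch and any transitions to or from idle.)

Timeline: | T1 0-2 | T2 2-4 | T3 4-6 | T4 6-8 | T5 8-10 | T6 10-12 | T7 12-14 | T1 14-16 | T3 16-18 | T4 18-20 | T5 20-22 | T6 22-24 | T7 24-26 | T1 26-28 | T3 28-30 | T4 30-32 | T6 32-34 | T7 34-36 | T1 36-37 | T3 37-39 | T4 39-41 | T6 41-43 | T7 43-45 | T3 45-47 | T4 47-48 | T7 48-54 |
Completion: T1=37  T2=4  T3=47  T4=48  T5=22  T6=43  T7=54
Turnaround (C−A): T1=37  T2=4  T3=47  T4=48  T5=22  T6=43  T7=54

25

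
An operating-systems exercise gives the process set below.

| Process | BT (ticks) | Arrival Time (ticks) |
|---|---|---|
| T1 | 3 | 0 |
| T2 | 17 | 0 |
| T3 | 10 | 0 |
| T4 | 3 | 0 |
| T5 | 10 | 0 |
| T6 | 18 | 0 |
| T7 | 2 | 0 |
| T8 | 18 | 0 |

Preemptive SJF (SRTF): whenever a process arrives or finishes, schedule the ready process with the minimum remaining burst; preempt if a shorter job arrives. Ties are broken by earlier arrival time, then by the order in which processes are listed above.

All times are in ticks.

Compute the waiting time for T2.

28

Timeline: | T7 0-2 | T1 2-5 | T4 5-8 | T3 8-18 | T5 18-28 | T2 28-45 | T6 45-63 | T8 63-81 |
Completion: T1=5  T2=45  T3=18  T4=8  T5=28  T6=63  T7=2  T8=81
Waiting(T2) = turnaround − burst = 45 − 17 = 28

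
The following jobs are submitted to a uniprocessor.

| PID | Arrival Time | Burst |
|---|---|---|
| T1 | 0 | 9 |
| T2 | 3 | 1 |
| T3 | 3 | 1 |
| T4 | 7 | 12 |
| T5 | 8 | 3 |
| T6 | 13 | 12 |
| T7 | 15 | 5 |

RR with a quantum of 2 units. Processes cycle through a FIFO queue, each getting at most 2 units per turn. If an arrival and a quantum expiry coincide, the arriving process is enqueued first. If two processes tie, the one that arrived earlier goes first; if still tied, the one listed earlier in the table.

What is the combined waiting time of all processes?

71

Gantt: | T1 0-4 | T2 4-5 | T3 5-6 | T1 6-8 | T4 8-10 | T5 10-12 | T1 12-14 | T4 14-16 | T5 16-17 | T6 17-19 | T1 19-20 | T7 20-22 | T4 22-24 | T6 24-26 | T7 26-28 | T4 28-30 | T6 30-32 | T7 32-33 | T4 33-35 | T6 35-37 | T4 37-39 | T6 39-43 |
Completion: T1=20  T2=5  T3=6  T4=39  T5=17  T6=43  T7=33
Turnaround (C−A): T1=20  T2=2  T3=3  T4=32  T5=9  T6=30  T7=18
Waiting = turnaround − burst: T1=11, T2=1, T3=2, T4=20, T5=6, T6=18, T7=13
Total waiting = 11 + 1 + 2 + 20 + 6 + 18 + 13 = 71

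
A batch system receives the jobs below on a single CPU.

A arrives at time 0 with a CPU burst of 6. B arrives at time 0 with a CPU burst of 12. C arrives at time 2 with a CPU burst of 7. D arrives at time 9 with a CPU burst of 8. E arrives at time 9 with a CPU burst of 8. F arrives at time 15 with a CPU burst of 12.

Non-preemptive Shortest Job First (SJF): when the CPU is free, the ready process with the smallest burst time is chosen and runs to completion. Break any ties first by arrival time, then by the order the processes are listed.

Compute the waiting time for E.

12

Schedule: | A 0-6 | C 6-13 | D 13-21 | E 21-29 | B 29-41 | F 41-53 |
Completion: A=6  B=41  C=13  D=21  E=29  F=53
Waiting(E) = turnaround − burst = 20 − 8 = 12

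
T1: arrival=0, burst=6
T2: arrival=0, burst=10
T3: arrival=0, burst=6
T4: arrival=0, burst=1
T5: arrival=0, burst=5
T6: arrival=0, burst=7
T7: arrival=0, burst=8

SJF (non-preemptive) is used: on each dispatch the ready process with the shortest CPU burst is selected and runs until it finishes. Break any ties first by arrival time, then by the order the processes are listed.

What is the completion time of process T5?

6

Schedule: | T4 0-1 | T5 1-6 | T1 6-12 | T3 12-18 | T6 18-25 | T7 25-33 | T2 33-43 |
Completion: T1=12  T2=43  T3=18  T4=1  T5=6  T6=25  T7=33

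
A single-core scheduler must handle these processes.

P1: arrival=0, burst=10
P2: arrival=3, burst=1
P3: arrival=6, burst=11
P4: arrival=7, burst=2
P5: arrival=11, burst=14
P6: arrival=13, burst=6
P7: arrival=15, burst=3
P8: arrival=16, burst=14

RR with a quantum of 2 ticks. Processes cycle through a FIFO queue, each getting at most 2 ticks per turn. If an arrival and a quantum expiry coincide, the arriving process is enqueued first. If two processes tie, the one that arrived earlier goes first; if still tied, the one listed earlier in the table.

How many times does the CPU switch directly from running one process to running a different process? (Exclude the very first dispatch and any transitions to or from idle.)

30

Gantt: | P1 0-4 | P2 4-5 | P1 5-7 | P3 7-9 | P4 9-11 | P1 11-13 | P3 13-15 | P5 15-17 | P6 17-19 | P1 19-21 | P7 21-23 | P3 23-25 | P8 25-27 | P5 27-29 | P6 29-31 | P7 31-32 | P3 32-34 | P8 34-36 | P5 36-38 | P6 38-40 | P3 40-42 | P8 42-44 | P5 44-46 | P3 46-47 | P8 47-49 | P5 49-51 | P8 51-53 | P5 53-55 | P8 55-57 | P5 57-59 | P8 59-61 |
Completion: P1=21  P2=5  P3=47  P4=11  P5=59  P6=40  P7=32  P8=61
Turnaround (C−A): P1=21  P2=2  P3=41  P4=4  P5=48  P6=27  P7=17  P8=45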